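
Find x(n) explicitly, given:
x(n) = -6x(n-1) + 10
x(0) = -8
First-order linear non-homogeneous.
Homogeneous solution: x_h(n) = A·(-6)^n.
Try constant particular solution x_p = K: K = -6K + 10 ⇒ K = \frac{10}{7}.
General: x(n) = A·(-6)^n + \frac{10}{7}.
Apply x(0) = -8: A + \frac{10}{7} = -8 ⇒ A = - \frac{66}{7}.
So x(n) = \frac{10}{7} - \frac{66 \left(-6\right)^{n}}{7}.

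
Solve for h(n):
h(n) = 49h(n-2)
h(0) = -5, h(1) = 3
Characteristic equation: x² - 49 = 0, which factors as (x - (-7))(x - (7)) = 0.
Roots r₁ = -7, r₂ = 7 (distinct).
General solution: h(n) = A·(-7)^n + B·(7)^n.
From h(0) = -5: A + B = -5.
From h(1) = 3: -7A + 7B = 3.
Solving: A = - \frac{19}{7}, B = - \frac{16}{7}.
So h(n) = - \frac{19 \left(-7\right)^{n}}{7} - \frac{16 \cdot 7^{n}}{7}.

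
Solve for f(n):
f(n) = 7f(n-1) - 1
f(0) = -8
First-order linear non-homogeneous.
Homogeneous solution: f_h(n) = A·(7)^n.
Try constant particular solution f_p = K: K = 7K - 1 ⇒ K = \frac{1}{6}.
General: f(n) = A·(7)^n + \frac{1}{6}.
Apply f(0) = -8: A + \frac{1}{6} = -8 ⇒ A = - \frac{49}{6}.
So f(n) = \frac{1}{6} - \frac{49 \cdot 7^{n}}{6}.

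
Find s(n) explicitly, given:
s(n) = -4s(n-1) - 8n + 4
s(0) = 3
First-order linear with linear forcing.
Homogeneous solution: s_h(n) = A·(-4)^n.
Try particular s_p(n) = pn + q. Substituting:
  pn + q = -4(p(n-1) + q) - 8n + 4.
Matching the n-coefficient: p = -4p - 8 ⇒ p = - \frac{8}{5}.
Matching constants: q = 4p - 4q + 4 ⇒ q = - \frac{12}{25}.
General: s(n) = A·(-4)^n - \frac{8 n}{5} - \frac{12}{25}.
Apply s(0) = 3: A - \frac{12}{25} = 3 ⇒ A = \frac{87}{25}.
So s(n) = \frac{87 \left(-4\right)^{n}}{25} - \frac{8 n}{5} - \frac{12}{25}.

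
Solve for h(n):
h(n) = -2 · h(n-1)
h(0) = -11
Pure geometric recurrence with ratio -2.
By induction h(n) = h(0) · (-2)^n = - 11 \left(-2\right)^{n}.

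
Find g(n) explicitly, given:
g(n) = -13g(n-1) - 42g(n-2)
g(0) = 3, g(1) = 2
Characteristic equation: x² + 13x + 42 = 0, which factors as (x - (-7))(x - (-6)) = 0.
Roots r₁ = -7, r₂ = -6 (distinct).
General solution: g(n) = A·(-7)^n + B·(-6)^n.
From g(0) = 3: A + B = 3.
From g(1) = 2: -7A - 6B = 2.
Solving: A = -20, B = 23.
So g(n) = 23 \left(-6\right)^{n} - 20 \left(-7\right)^{n}.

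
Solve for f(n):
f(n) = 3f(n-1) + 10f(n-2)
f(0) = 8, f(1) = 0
Characteristic equation: x² - 3x - 10 = 0, which factors as (x - (-2))(x - (5)) = 0.
Roots r₁ = -2, r₂ = 5 (distinct).
General solution: f(n) = A·(-2)^n + B·(5)^n.
From f(0) = 8: A + B = 8.
From f(1) = 0: -2A + 5B = 0.
Solving: A = \frac{40}{7}, B = \frac{16}{7}.
So f(n) = \frac{40 \left(-2\right)^{n}}{7} + \frac{16 \cdot 5^{n}}{7}.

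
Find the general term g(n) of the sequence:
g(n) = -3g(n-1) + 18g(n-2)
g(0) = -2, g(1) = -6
Characteristic equation: x² + 3x - 18 = 0, which factors as (x - (3))(x - (-6)) = 0.
Roots r₁ = 3, r₂ = -6 (distinct).
General solution: g(n) = A·(3)^n + B·(-6)^n.
From g(0) = -2: A + B = -2.
From g(1) = -6: 3A - 6B = -6.
Solving: A = -2, B = 0.
So g(n) = - 2 \cdot 3^{n}.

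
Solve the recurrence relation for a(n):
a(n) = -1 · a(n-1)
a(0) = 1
Pure geometric recurrence with ratio -1.
By induction a(n) = a(0) · (-1)^n = \left(-1\right)^{n}.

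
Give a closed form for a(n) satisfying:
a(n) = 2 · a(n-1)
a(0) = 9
Pure geometric recurrence with ratio 2.
By induction a(n) = a(0) · (2)^n = 9 \cdot 2^{n}.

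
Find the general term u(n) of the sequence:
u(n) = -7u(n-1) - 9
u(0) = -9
First-order linear non-homogeneous.
Homogeneous solution: u_h(n) = A·(-7)^n.
Try constant particular solution u_p = K: K = -7K - 9 ⇒ K = - \frac{9}{8}.
General: u(n) = A·(-7)^n - \frac{9}{8}.
Apply u(0) = -9: A - \frac{9}{8} = -9 ⇒ A = - \frac{63}{8}.
So u(n) = - \frac{63 \left(-7\right)^{n}}{8} - \frac{9}{8}.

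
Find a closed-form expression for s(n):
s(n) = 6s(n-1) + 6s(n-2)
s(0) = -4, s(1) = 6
Characteristic equation: x² - 6x - 6 = 0.
Discriminant Δ = (6)² + 4·(6) = 60.
Roots r₁,₂ = (6 ± √60)/2, so r₁ = 3 + \sqrt{15}, r₂ = 3 - \sqrt{15}.
General solution: s(n) = A·r₁^n + B·r₂^n.
From the initial conditions, A + B = -4 and r₁A + r₂B = 6.
Since r₁ - r₂ = √60: A = (6 - (-4)r₂)/√60 = -2 + \frac{3 \sqrt{15}}{5}, and B = -4 - A = - \frac{3 \sqrt{15}}{5} - 2.
So s(n) = \left(-2 + \frac{3 \sqrt{15}}{5}\right)\left(3 + \sqrt{15}\right)^n + \left(- \frac{3 \sqrt{15}}{5} - 2\right)\left(3 - \sqrt{15}\right)^n.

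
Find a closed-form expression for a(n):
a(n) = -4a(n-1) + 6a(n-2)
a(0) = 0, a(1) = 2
Characteristic equation: x² + 4x - 6 = 0.
Discriminant Δ = (-4)² + 4·(6) = 40.
Roots r₁,₂ = (-4 ± √40)/2, so r₁ = -2 + \sqrt{10}, r₂ = - \sqrt{10} - 2.
General solution: a(n) = A·r₁^n + B·r₂^n.
From the initial conditions, A + B = 0 and r₁A + r₂B = 2.
Since r₁ - r₂ = √40: A = (2 - (0)r₂)/√40 = \frac{\sqrt{10}}{10}, and B = 0 - A = - \frac{\sqrt{10}}{10}.
So a(n) = \left(\frac{\sqrt{10}}{10}\right)\left(-2 + \sqrt{10}\right)^n + \left(- \frac{\sqrt{10}}{10}\right)\left(- \sqrt{10} - 2\right)^n.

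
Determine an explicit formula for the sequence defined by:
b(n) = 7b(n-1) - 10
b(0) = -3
First-order linear non-homogeneous.
Homogeneous solution: b_h(n) = A·(7)^n.
Try constant particular solution b_p = K: K = 7K - 10 ⇒ K = \frac{5}{3}.
General: b(n) = A·(7)^n + \frac{5}{3}.
Apply b(0) = -3: A + \frac{5}{3} = -3 ⇒ A = - \frac{14}{3}.
So b(n) = \frac{5}{3} - \frac{14 \cdot 7^{n}}{3}.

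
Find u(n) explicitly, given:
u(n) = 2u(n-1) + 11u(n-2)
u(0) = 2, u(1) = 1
Characteristic equation: x² - 2x - 11 = 0.
Discriminant Δ = (2)² + 4·(11) = 48.
Roots r₁,₂ = (2 ± √48)/2, so r₁ = 1 + 2 \sqrt{3}, r₂ = 1 - 2 \sqrt{3}.
General solution: u(n) = A·r₁^n + B·r₂^n.
From the initial conditions, A + B = 2 and r₁A + r₂B = 1.
Since r₁ - r₂ = √48: A = (1 - (2)r₂)/√48 = 1 - \frac{\sqrt{3}}{12}, and B = 2 - A = \frac{\sqrt{3}}{12} + 1.
So u(n) = \left(1 - \frac{\sqrt{3}}{12}\right)\left(1 + 2 \sqrt{3}\right)^n + \left(\frac{\sqrt{3}}{12} + 1\right)\left(1 - 2 \sqrt{3}\right)^n.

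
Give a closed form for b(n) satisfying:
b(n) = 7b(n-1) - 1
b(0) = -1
First-order linear non-homogeneous.
Homogeneous solution: b_h(n) = A·(7)^n.
Try constant particular solution b_p = K: K = 7K - 1 ⇒ K = \frac{1}{6}.
General: b(n) = A·(7)^n + \frac{1}{6}.
Apply b(0) = -1: A + \frac{1}{6} = -1 ⇒ A = - \frac{7}{6}.
So b(n) = \frac{1}{6} - \frac{7 \cdot 7^{n}}{6}.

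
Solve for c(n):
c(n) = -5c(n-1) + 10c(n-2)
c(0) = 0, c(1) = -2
Characteristic equation: x² + 5x - 10 = 0.
Discriminant Δ = (-5)² + 4·(10) = 65.
Roots r₁,₂ = (-5 ± √65)/2, so r₁ = - \frac{5}{2} + \frac{\sqrt{65}}{2}, r₂ = - \frac{\sqrt{65}}{2} - \frac{5}{2}.
General solution: c(n) = A·r₁^n + B·r₂^n.
From the initial conditions, A + B = 0 and r₁A + r₂B = -2.
Since r₁ - r₂ = √65: A = (-2 - (0)r₂)/√65 = - \frac{2 \sqrt{65}}{65}, and B = 0 - A = \frac{2 \sqrt{65}}{65}.
So c(n) = \left(- \frac{2 \sqrt{65}}{65}\right)\left(- \frac{5}{2} + \frac{\sqrt{65}}{2}\right)^n + \left(\frac{2 \sqrt{65}}{65}\right)\left(- \frac{\sqrt{65}}{2} - \frac{5}{2}\right)^n.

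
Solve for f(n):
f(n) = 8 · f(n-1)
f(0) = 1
Pure geometric recurrence with ratio 8.
By induction f(n) = f(0) · (8)^n = 8^{n}.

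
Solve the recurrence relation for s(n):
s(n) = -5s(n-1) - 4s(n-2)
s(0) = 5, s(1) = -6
Characteristic equation: x² + 5x + 4 = 0, which factors as (x - (-4))(x - (-1)) = 0.
Roots r₁ = -4, r₂ = -1 (distinct).
General solution: s(n) = A·(-4)^n + B·(-1)^n.
From s(0) = 5: A + B = 5.
From s(1) = -6: -4A - B = -6.
Solving: A = \frac{1}{3}, B = \frac{14}{3}.
So s(n) = \frac{14 \left(-1\right)^{n}}{3} + \frac{\left(-4\right)^{n}}{3}.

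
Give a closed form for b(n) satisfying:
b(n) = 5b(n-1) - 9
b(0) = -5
First-order linear non-homogeneous.
Homogeneous solution: b_h(n) = A·(5)^n.
Try constant particular solution b_p = K: K = 5K - 9 ⇒ K = \frac{9}{4}.
General: b(n) = A·(5)^n + \frac{9}{4}.
Apply b(0) = -5: A + \frac{9}{4} = -5 ⇒ A = - \frac{29}{4}.
So b(n) = \frac{9}{4} - \frac{29 \cdot 5^{n}}{4}.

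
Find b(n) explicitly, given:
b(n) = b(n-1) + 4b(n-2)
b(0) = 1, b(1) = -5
Characteristic equation: x² - x - 4 = 0.
Discriminant Δ = (1)² + 4·(4) = 17.
Roots r₁,₂ = (1 ± √17)/2, so r₁ = \frac{1}{2} + \frac{\sqrt{17}}{2}, r₂ = \frac{1}{2} - \frac{\sqrt{17}}{2}.
General solution: b(n) = A·r₁^n + B·r₂^n.
From the initial conditions, A + B = 1 and r₁A + r₂B = -5.
Since r₁ - r₂ = √17: A = (-5 - (1)r₂)/√17 = \frac{1}{2} - \frac{11 \sqrt{17}}{34}, and B = 1 - A = \frac{1}{2} + \frac{11 \sqrt{17}}{34}.
So b(n) = \left(\frac{1}{2} - \frac{11 \sqrt{17}}{34}\right)\left(\frac{1}{2} + \frac{\sqrt{17}}{2}\right)^n + \left(\frac{1}{2} + \frac{11 \sqrt{17}}{34}\right)\left(\frac{1}{2} - \frac{\sqrt{17}}{2}\right)^n.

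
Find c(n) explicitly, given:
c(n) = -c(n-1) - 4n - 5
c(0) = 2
First-order linear with linear forcing.
Homogeneous solution: c_h(n) = A·(-1)^n.
Try particular c_p(n) = pn + q. Substituting:
  pn + q = -(p(n-1) + q) - 4n - 5.
Matching the n-coefficient: p = -p - 4 ⇒ p = -2.
Matching constants: q = p - q - 5 ⇒ q = - \frac{7}{2}.
General: c(n) = A·(-1)^n - 2 n - \frac{7}{2}.
Apply c(0) = 2: A - \frac{7}{2} = 2 ⇒ A = \frac{11}{2}.
So c(n) = \frac{11 \left(-1\right)^{n}}{2} - 2 n - \frac{7}{2}.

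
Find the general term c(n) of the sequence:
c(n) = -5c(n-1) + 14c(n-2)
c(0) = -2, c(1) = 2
Characteristic equation: x² + 5x - 14 = 0, which factors as (x - (2))(x - (-7)) = 0.
Roots r₁ = 2, r₂ = -7 (distinct).
General solution: c(n) = A·(2)^n + B·(-7)^n.
From c(0) = -2: A + B = -2.
From c(1) = 2: 2A - 7B = 2.
Solving: A = - \frac{4}{3}, B = - \frac{2}{3}.
So c(n) = - \frac{2 \left(-7\right)^{n}}{3} - \frac{4 \cdot 2^{n}}{3}.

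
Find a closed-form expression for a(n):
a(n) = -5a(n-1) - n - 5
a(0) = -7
First-order linear with linear forcing.
Homogeneous solution: a_h(n) = A·(-5)^n.
Try particular a_p(n) = pn + q. Substituting:
  pn + q = -5(p(n-1) + q) - n - 5.
Matching the n-coefficient: p = -5p - 1 ⇒ p = - \frac{1}{6}.
Matching constants: q = 5p - 5q - 5 ⇒ q = - \frac{35}{36}.
General: a(n) = A·(-5)^n - \frac{n}{6} - \frac{35}{36}.
Apply a(0) = -7: A - \frac{35}{36} = -7 ⇒ A = - \frac{217}{36}.
So a(n) = - \frac{217 \left(-5\right)^{n}}{36} - \frac{n}{6} - \frac{35}{36}.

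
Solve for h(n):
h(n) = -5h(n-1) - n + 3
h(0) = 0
First-order linear with linear forcing.
Homogeneous solution: h_h(n) = A·(-5)^n.
Try particular h_p(n) = pn + q. Substituting:
  pn + q = -5(p(n-1) + q) - n + 3.
Matching the n-coefficient: p = -5p - 1 ⇒ p = - \frac{1}{6}.
Matching constants: q = 5p - 5q + 3 ⇒ q = \frac{13}{36}.
General: h(n) = A·(-5)^n - \frac{n}{6} + \frac{13}{36}.
Apply h(0) = 0: A + \frac{13}{36} = 0 ⇒ A = - \frac{13}{36}.
So h(n) = - \frac{13 \left(-5\right)^{n}}{36} - \frac{n}{6} + \frac{13}{36}.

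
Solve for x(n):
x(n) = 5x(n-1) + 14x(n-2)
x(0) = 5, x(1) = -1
Characteristic equation: x² - 5x - 14 = 0, which factors as (x - (7))(x - (-2)) = 0.
Roots r₁ = 7, r₂ = -2 (distinct).
General solution: x(n) = A·(7)^n + B·(-2)^n.
From x(0) = 5: A + B = 5.
From x(1) = -1: 7A - 2B = -1.
Solving: A = 1, B = 4.
So x(n) = 4 \left(-2\right)^{n} + 7^{n}.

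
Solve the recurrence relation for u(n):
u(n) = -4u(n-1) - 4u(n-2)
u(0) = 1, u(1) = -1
Characteristic equation: x² + 4x + 4 = 0, which is (x - (-2))².
Repeated root r = -2.
General solution: u(n) = (A + Bn)·(-2)^n.
From u(0) = 1: A = 1.
From u(1) = -1: (A + B)·(-2) = -1 ⇒ B = - \frac{1}{2}.
So u(n) = \left(1 - \frac{n}{2}\right) \cdot (-2)^n.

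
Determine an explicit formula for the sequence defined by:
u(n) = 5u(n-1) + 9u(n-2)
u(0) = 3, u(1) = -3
Characteristic equation: x² - 5x - 9 = 0.
Discriminant Δ = (5)² + 4·(9) = 61.
Roots r₁,₂ = (5 ± √61)/2, so r₁ = \frac{5}{2} + \frac{\sqrt{61}}{2}, r₂ = \frac{5}{2} - \frac{\sqrt{61}}{2}.
General solution: u(n) = A·r₁^n + B·r₂^n.
From the initial conditions, A + B = 3 and r₁A + r₂B = -3.
Since r₁ - r₂ = √61: A = (-3 - (3)r₂)/√61 = \frac{3}{2} - \frac{21 \sqrt{61}}{122}, and B = 3 - A = \frac{21 \sqrt{61}}{122} + \frac{3}{2}.
So u(n) = \left(\frac{3}{2} - \frac{21 \sqrt{61}}{122}\right)\left(\frac{5}{2} + \frac{\sqrt{61}}{2}\right)^n + \left(\frac{21 \sqrt{61}}{122} + \frac{3}{2}\right)\left(\frac{5}{2} - \frac{\sqrt{61}}{2}\right)^n.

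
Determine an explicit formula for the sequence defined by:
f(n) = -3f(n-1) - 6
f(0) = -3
First-order linear non-homogeneous.
Homogeneous solution: f_h(n) = A·(-3)^n.
Try constant particular solution f_p = K: K = -3K - 6 ⇒ K = - \frac{3}{2}.
General: f(n) = A·(-3)^n - \frac{3}{2}.
Apply f(0) = -3: A - \frac{3}{2} = -3 ⇒ A = - \frac{3}{2}.
So f(n) = - \frac{3 \left(-3\right)^{n}}{2} - \frac{3}{2}.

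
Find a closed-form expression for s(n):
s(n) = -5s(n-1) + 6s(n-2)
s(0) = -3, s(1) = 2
Characteristic equation: x² + 5x - 6 = 0, which factors as (x - (-6))(x - (1)) = 0.
Roots r₁ = -6, r₂ = 1 (distinct).
General solution: s(n) = A·(-6)^n + B·(1)^n.
From s(0) = -3: A + B = -3.
From s(1) = 2: -6A + B = 2.
Solving: A = - \frac{5}{7}, B = - \frac{16}{7}.
So s(n) = - \frac{5 \left(-6\right)^{n}}{7} - \frac{16}{7}.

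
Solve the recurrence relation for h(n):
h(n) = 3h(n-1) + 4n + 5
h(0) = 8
First-order linear with linear forcing.
Homogeneous solution: h_h(n) = A·(3)^n.
Try particular h_p(n) = pn + q. Substituting:
  pn + q = 3(p(n-1) + q) + 4n + 5.
Matching the n-coefficient: p = 3p + 4 ⇒ p = -2.
Matching constants: q = -3p + 3q + 5 ⇒ q = - \frac{11}{2}.
General: h(n) = A·(3)^n - 2 n - \frac{11}{2}.
Apply h(0) = 8: A - \frac{11}{2} = 8 ⇒ A = \frac{27}{2}.
So h(n) = \frac{27 \cdot 3^{n}}{2} - 2 n - \frac{11}{2}.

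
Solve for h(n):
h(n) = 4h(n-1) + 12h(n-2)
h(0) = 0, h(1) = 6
Characteristic equation: x² - 4x - 12 = 0, which factors as (x - (-2))(x - (6)) = 0.
Roots r₁ = -2, r₂ = 6 (distinct).
General solution: h(n) = A·(-2)^n + B·(6)^n.
From h(0) = 0: A + B = 0.
From h(1) = 6: -2A + 6B = 6.
Solving: A = - \frac{3}{4}, B = \frac{3}{4}.
So h(n) = - \frac{3 \left(-2\right)^{n}}{4} + \frac{3 \cdot 6^{n}}{4}.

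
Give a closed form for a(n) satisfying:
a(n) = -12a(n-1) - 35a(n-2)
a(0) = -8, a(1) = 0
Characteristic equation: x² + 12x + 35 = 0, which factors as (x - (-5))(x - (-7)) = 0.
Roots r₁ = -5, r₂ = -7 (distinct).
General solution: a(n) = A·(-5)^n + B·(-7)^n.
From a(0) = -8: A + B = -8.
From a(1) = 0: -5A - 7B = 0.
Solving: A = -28, B = 20.
So a(n) = - 28 \left(-5\right)^{n} + 20 \left(-7\right)^{n}.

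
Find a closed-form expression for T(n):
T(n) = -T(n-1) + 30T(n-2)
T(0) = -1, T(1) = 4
Characteristic equation: x² + x - 30 = 0, which factors as (x - (-6))(x - (5)) = 0.
Roots r₁ = -6, r₂ = 5 (distinct).
General solution: T(n) = A·(-6)^n + B·(5)^n.
From T(0) = -1: A + B = -1.
From T(1) = 4: -6A + 5B = 4.
Solving: A = - \frac{9}{11}, B = - \frac{2}{11}.
So T(n) = - \frac{9 \left(-6\right)^{n}}{11} - \frac{2 \cdot 5^{n}}{11}.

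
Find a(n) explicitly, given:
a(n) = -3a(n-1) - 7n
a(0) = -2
First-order linear with linear forcing.
Homogeneous solution: a_h(n) = A·(-3)^n.
Try particular a_p(n) = pn + q. Substituting:
  pn + q = -3(p(n-1) + q) - 7n.
Matching the n-coefficient: p = -3p - 7 ⇒ p = - \frac{7}{4}.
Matching constants: q = 3p - 3q ⇒ q = - \frac{21}{16}.
General: a(n) = A·(-3)^n - \frac{7 n}{4} - \frac{21}{16}.
Apply a(0) = -2: A - \frac{21}{16} = -2 ⇒ A = - \frac{11}{16}.
So a(n) = - \frac{11 \left(-3\right)^{n}}{16} - \frac{7 n}{4} - \frac{21}{16}.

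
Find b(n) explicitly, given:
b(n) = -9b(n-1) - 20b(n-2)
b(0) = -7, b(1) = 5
Characteristic equation: x² + 9x + 20 = 0, which factors as (x - (-5))(x - (-4)) = 0.
Roots r₁ = -5, r₂ = -4 (distinct).
General solution: b(n) = A·(-5)^n + B·(-4)^n.
From b(0) = -7: A + B = -7.
From b(1) = 5: -5A - 4B = 5.
Solving: A = 23, B = -30.
So b(n) = - 30 \left(-4\right)^{n} + 23 \left(-5\right)^{n}.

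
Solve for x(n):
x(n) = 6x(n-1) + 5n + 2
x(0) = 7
First-order linear with linear forcing.
Homogeneous solution: x_h(n) = A·(6)^n.
Try particular x_p(n) = pn + q. Substituting:
  pn + q = 6(p(n-1) + q) + 5n + 2.
Matching the n-coefficient: p = 6p + 5 ⇒ p = -1.
Matching constants: q = -6p + 6q + 2 ⇒ q = - \frac{8}{5}.
General: x(n) = A·(6)^n - n - \frac{8}{5}.
Apply x(0) = 7: A - \frac{8}{5} = 7 ⇒ A = \frac{43}{5}.
So x(n) = \frac{43 \cdot 6^{n}}{5} - n - \frac{8}{5}.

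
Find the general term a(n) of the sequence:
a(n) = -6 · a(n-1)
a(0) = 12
Pure geometric recurrence with ratio -6.
By induction a(n) = a(0) · (-6)^n = 12 \left(-6\right)^{n}.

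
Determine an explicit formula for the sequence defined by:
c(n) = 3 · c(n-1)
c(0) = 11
Pure geometric recurrence with ratio 3.
By induction c(n) = c(0) · (3)^n = 11 \cdot 3^{n}.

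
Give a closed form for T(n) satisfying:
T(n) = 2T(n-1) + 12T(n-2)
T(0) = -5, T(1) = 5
Characteristic equation: x² - 2x - 12 = 0.
Discriminant Δ = (2)² + 4·(12) = 52.
Roots r₁,₂ = (2 ± √52)/2, so r₁ = 1 + \sqrt{13}, r₂ = 1 - \sqrt{13}.
General solution: T(n) = A·r₁^n + B·r₂^n.
From the initial conditions, A + B = -5 and r₁A + r₂B = 5.
Since r₁ - r₂ = √52: A = (5 - (-5)r₂)/√52 = - \frac{5}{2} + \frac{5 \sqrt{13}}{13}, and B = -5 - A = - \frac{5}{2} - \frac{5 \sqrt{13}}{13}.
So T(n) = \left(- \frac{5}{2} + \frac{5 \sqrt{13}}{13}\right)\left(1 + \sqrt{13}\right)^n + \left(- \frac{5}{2} - \frac{5 \sqrt{13}}{13}\right)\left(1 - \sqrt{13}\right)^n.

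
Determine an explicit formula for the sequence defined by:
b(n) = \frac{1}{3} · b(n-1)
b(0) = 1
Pure geometric recurrence with ratio \frac{1}{3}.
By induction b(n) = b(0) · (\frac{1}{3})^n = \left(\frac{1}{3}\right)^{n}.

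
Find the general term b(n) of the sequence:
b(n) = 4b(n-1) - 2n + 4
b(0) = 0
First-order linear with linear forcing.
Homogeneous solution: b_h(n) = A·(4)^n.
Try particular b_p(n) = pn + q. Substituting:
  pn + q = 4(p(n-1) + q) - 2n + 4.
Matching the n-coefficient: p = 4p - 2 ⇒ p = \frac{2}{3}.
Matching constants: q = -4p + 4q + 4 ⇒ q = - \frac{4}{9}.
General: b(n) = A·(4)^n + \frac{2 n}{3} - \frac{4}{9}.
Apply b(0) = 0: A - \frac{4}{9} = 0 ⇒ A = \frac{4}{9}.
So b(n) = \frac{4 \cdot 4^{n}}{9} + \frac{2 n}{3} - \frac{4}{9}.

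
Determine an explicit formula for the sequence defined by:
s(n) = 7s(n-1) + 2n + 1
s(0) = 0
First-order linear with linear forcing.
Homogeneous solution: s_h(n) = A·(7)^n.
Try particular s_p(n) = pn + q. Substituting:
  pn + q = 7(p(n-1) + q) + 2n + 1.
Matching the n-coefficient: p = 7p + 2 ⇒ p = - \frac{1}{3}.
Matching constants: q = -7p + 7q + 1 ⇒ q = - \frac{5}{9}.
General: s(n) = A·(7)^n - \frac{n}{3} - \frac{5}{9}.
Apply s(0) = 0: A - \frac{5}{9} = 0 ⇒ A = \frac{5}{9}.
So s(n) = \frac{5 \cdot 7^{n}}{9} - \frac{n}{3} - \frac{5}{9}.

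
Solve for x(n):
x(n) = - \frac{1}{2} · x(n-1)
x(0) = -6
Pure geometric recurrence with ratio - \frac{1}{2}.
By induction x(n) = x(0) · (- \frac{1}{2})^n = - 6 \left(- \frac{1}{2}\right)^{n}.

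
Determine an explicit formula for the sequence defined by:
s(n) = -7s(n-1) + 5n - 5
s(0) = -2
First-order linear with linear forcing.
Homogeneous solution: s_h(n) = A·(-7)^n.
Try particular s_p(n) = pn + q. Substituting:
  pn + q = -7(p(n-1) + q) + 5n - 5.
Matching the n-coefficient: p = -7p + 5 ⇒ p = \frac{5}{8}.
Matching constants: q = 7p - 7q - 5 ⇒ q = - \frac{5}{64}.
General: s(n) = A·(-7)^n + \frac{5 n}{8} - \frac{5}{64}.
Apply s(0) = -2: A - \frac{5}{64} = -2 ⇒ A = - \frac{123}{64}.
So s(n) = - \frac{123 \left(-7\right)^{n}}{64} + \frac{5 n}{8} - \frac{5}{64}.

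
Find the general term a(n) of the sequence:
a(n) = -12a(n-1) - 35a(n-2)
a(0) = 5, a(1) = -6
Characteristic equation: x² + 12x + 35 = 0, which factors as (x - (-7))(x - (-5)) = 0.
Roots r₁ = -7, r₂ = -5 (distinct).
General solution: a(n) = A·(-7)^n + B·(-5)^n.
From a(0) = 5: A + B = 5.
From a(1) = -6: -7A - 5B = -6.
Solving: A = - \frac{19}{2}, B = \frac{29}{2}.
So a(n) = \frac{29 \left(-5\right)^{n}}{2} - \frac{19 \left(-7\right)^{n}}{2}.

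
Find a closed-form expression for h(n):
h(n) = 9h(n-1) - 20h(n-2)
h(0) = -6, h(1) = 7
Characteristic equation: x² - 9x + 20 = 0, which factors as (x - (5))(x - (4)) = 0.
Roots r₁ = 5, r₂ = 4 (distinct).
General solution: h(n) = A·(5)^n + B·(4)^n.
From h(0) = -6: A + B = -6.
From h(1) = 7: 5A + 4B = 7.
Solving: A = 31, B = -37.
So h(n) = - 37 \cdot 4^{n} + 31 \cdot 5^{n}.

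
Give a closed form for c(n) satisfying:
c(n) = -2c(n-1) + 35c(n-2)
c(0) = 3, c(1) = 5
Characteristic equation: x² + 2x - 35 = 0, which factors as (x - (-7))(x - (5)) = 0.
Roots r₁ = -7, r₂ = 5 (distinct).
General solution: c(n) = A·(-7)^n + B·(5)^n.
From c(0) = 3: A + B = 3.
From c(1) = 5: -7A + 5B = 5.
Solving: A = \frac{5}{6}, B = \frac{13}{6}.
So c(n) = \frac{5 \left(-7\right)^{n}}{6} + \frac{13 \cdot 5^{n}}{6}.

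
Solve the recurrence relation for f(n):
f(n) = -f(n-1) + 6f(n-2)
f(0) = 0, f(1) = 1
Characteristic equation: x² + x - 6 = 0, which factors as (x - (-3))(x - (2)) = 0.
Roots r₁ = -3, r₂ = 2 (distinct).
General solution: f(n) = A·(-3)^n + B·(2)^n.
From f(0) = 0: A + B = 0.
From f(1) = 1: -3A + 2B = 1.
Solving: A = - \frac{1}{5}, B = \frac{1}{5}.
So f(n) = - \frac{\left(-3\right)^{n}}{5} + \frac{2^{n}}{5}.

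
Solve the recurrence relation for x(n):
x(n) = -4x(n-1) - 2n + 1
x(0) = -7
First-order linear with linear forcing.
Homogeneous solution: x_h(n) = A·(-4)^n.
Try particular x_p(n) = pn + q. Substituting:
  pn + q = -4(p(n-1) + q) - 2n + 1.
Matching the n-coefficient: p = -4p - 2 ⇒ p = - \frac{2}{5}.
Matching constants: q = 4p - 4q + 1 ⇒ q = - \frac{3}{25}.
General: x(n) = A·(-4)^n - \frac{2 n}{5} - \frac{3}{25}.
Apply x(0) = -7: A - \frac{3}{25} = -7 ⇒ A = - \frac{172}{25}.
So x(n) = - \frac{172 \left(-4\right)^{n}}{25} - \frac{2 n}{5} - \frac{3}{25}.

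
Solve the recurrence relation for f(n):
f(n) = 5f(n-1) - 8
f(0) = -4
First-order linear non-homogeneous.
Homogeneous solution: f_h(n) = A·(5)^n.
Try constant particular solution f_p = K: K = 5K - 8 ⇒ K = 2.
General: f(n) = A·(5)^n + 2.
Apply f(0) = -4: A + 2 = -4 ⇒ A = -6.
So f(n) = 2 - 6 \cdot 5^{n}.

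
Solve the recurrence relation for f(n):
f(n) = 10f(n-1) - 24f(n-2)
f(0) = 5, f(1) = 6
Characteristic equation: x² - 10x + 24 = 0, which factors as (x - (6))(x - (4)) = 0.
Roots r₁ = 6, r₂ = 4 (distinct).
General solution: f(n) = A·(6)^n + B·(4)^n.
From f(0) = 5: A + B = 5.
From f(1) = 6: 6A + 4B = 6.
Solving: A = -7, B = 12.
So f(n) = 12 \cdot 4^{n} - 7 \cdot 6^{n}.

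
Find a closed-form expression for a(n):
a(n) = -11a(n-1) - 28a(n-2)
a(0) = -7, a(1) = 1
Characteristic equation: x² + 11x + 28 = 0, which factors as (x - (-7))(x - (-4)) = 0.
Roots r₁ = -7, r₂ = -4 (distinct).
General solution: a(n) = A·(-7)^n + B·(-4)^n.
From a(0) = -7: A + B = -7.
From a(1) = 1: -7A - 4B = 1.
Solving: A = 9, B = -16.
So a(n) = - 16 \left(-4\right)^{n} + 9 \left(-7\right)^{n}.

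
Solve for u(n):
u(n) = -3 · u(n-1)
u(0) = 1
Pure geometric recurrence with ratio -3.
By induction u(n) = u(0) · (-3)^n = \left(-3\right)^{n}.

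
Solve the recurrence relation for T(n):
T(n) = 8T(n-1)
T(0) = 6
This is a homogeneous first-order recurrence with ratio 8.
By induction T(n) = T(0) · (8)^n = 6 \cdot 8^{n}.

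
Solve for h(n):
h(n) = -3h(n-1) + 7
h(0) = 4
First-order linear non-homogeneous.
Homogeneous solution: h_h(n) = A·(-3)^n.
Try constant particular solution h_p = K: K = -3K + 7 ⇒ K = \frac{7}{4}.
General: h(n) = A·(-3)^n + \frac{7}{4}.
Apply h(0) = 4: A + \frac{7}{4} = 4 ⇒ A = \frac{9}{4}.
So h(n) = \frac{9 \left(-3\right)^{n}}{4} + \frac{7}{4}.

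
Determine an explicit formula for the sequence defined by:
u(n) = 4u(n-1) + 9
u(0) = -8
First-order linear non-homogeneous.
Homogeneous solution: u_h(n) = A·(4)^n.
Try constant particular solution u_p = K: K = 4K + 9 ⇒ K = -3.
General: u(n) = A·(4)^n - 3.
Apply u(0) = -8: A - 3 = -8 ⇒ A = -5.
So u(n) = - 5 \cdot 4^{n} - 3.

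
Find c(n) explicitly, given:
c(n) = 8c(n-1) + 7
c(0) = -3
First-order linear non-homogeneous.
Homogeneous solution: c_h(n) = A·(8)^n.
Try constant particular solution c_p = K: K = 8K + 7 ⇒ K = -1.
General: c(n) = A·(8)^n - 1.
Apply c(0) = -3: A - 1 = -3 ⇒ A = -2.
So c(n) = - 2 \cdot 8^{n} - 1.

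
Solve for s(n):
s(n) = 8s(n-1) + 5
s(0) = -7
First-order linear non-homogeneous.
Homogeneous solution: s_h(n) = A·(8)^n.
Try constant particular solution s_p = K: K = 8K + 5 ⇒ K = - \frac{5}{7}.
General: s(n) = A·(8)^n - \frac{5}{7}.
Apply s(0) = -7: A - \frac{5}{7} = -7 ⇒ A = - \frac{44}{7}.
So s(n) = - \frac{44 \cdot 8^{n}}{7} - \frac{5}{7}.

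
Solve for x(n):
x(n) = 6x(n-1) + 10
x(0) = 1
First-order linear non-homogeneous.
Homogeneous solution: x_h(n) = A·(6)^n.
Try constant particular solution x_p = K: K = 6K + 10 ⇒ K = -2.
General: x(n) = A·(6)^n - 2.
Apply x(0) = 1: A - 2 = 1 ⇒ A = 3.
So x(n) = 3 \cdot 6^{n} - 2.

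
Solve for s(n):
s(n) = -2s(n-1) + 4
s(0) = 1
First-order linear non-homogeneous.
Homogeneous solution: s_h(n) = A·(-2)^n.
Try constant particular solution s_p = K: K = -2K + 4 ⇒ K = \frac{4}{3}.
General: s(n) = A·(-2)^n + \frac{4}{3}.
Apply s(0) = 1: A + \frac{4}{3} = 1 ⇒ A = - \frac{1}{3}.
So s(n) = \frac{4}{3} - \frac{\left(-2\right)^{n}}{3}.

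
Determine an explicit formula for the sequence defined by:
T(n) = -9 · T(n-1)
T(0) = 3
Pure geometric recurrence with ratio -9.
By induction T(n) = T(0) · (-9)^n = 3 \left(-9\right)^{n}.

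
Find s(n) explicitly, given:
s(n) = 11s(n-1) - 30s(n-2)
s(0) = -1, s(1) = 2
Characteristic equation: x² - 11x + 30 = 0, which factors as (x - (5))(x - (6)) = 0.
Roots r₁ = 5, r₂ = 6 (distinct).
General solution: s(n) = A·(5)^n + B·(6)^n.
From s(0) = -1: A + B = -1.
From s(1) = 2: 5A + 6B = 2.
Solving: A = -8, B = 7.
So s(n) = - 8 \cdot 5^{n} + 7 \cdot 6^{n}.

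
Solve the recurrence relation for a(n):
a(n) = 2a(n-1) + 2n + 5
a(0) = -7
First-order linear with linear forcing.
Homogeneous solution: a_h(n) = A·(2)^n.
Try particular a_p(n) = pn + q. Substituting:
  pn + q = 2(p(n-1) + q) + 2n + 5.
Matching the n-coefficient: p = 2p + 2 ⇒ p = -2.
Matching constants: q = -2p + 2q + 5 ⇒ q = -9.
General: a(n) = A·(2)^n - 2 n - 9.
Apply a(0) = -7: A - 9 = -7 ⇒ A = 2.
So a(n) = 2 \cdot 2^{n} - 2 n - 9.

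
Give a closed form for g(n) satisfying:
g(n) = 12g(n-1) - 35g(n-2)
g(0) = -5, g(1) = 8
Characteristic equation: x² - 12x + 35 = 0, which factors as (x - (5))(x - (7)) = 0.
Roots r₁ = 5, r₂ = 7 (distinct).
General solution: g(n) = A·(5)^n + B·(7)^n.
From g(0) = -5: A + B = -5.
From g(1) = 8: 5A + 7B = 8.
Solving: A = - \frac{43}{2}, B = \frac{33}{2}.
So g(n) = - \frac{43 \cdot 5^{n}}{2} + \frac{33 \cdot 7^{n}}{2}.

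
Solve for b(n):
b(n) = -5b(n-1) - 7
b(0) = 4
First-order linear non-homogeneous.
Homogeneous solution: b_h(n) = A·(-5)^n.
Try constant particular solution b_p = K: K = -5K - 7 ⇒ K = - \frac{7}{6}.
General: b(n) = A·(-5)^n - \frac{7}{6}.
Apply b(0) = 4: A - \frac{7}{6} = 4 ⇒ A = \frac{31}{6}.
So b(n) = \frac{31 \left(-5\right)^{n}}{6} - \frac{7}{6}.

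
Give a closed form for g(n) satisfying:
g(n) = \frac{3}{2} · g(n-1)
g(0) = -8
Pure geometric recurrence with ratio \frac{3}{2}.
By induction g(n) = g(0) · (\frac{3}{2})^n = - 8 \left(\frac{3}{2}\right)^{n}.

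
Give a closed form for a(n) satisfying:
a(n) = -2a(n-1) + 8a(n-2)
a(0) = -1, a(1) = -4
Characteristic equation: x² + 2x - 8 = 0, which factors as (x - (-4))(x - (2)) = 0.
Roots r₁ = -4, r₂ = 2 (distinct).
General solution: a(n) = A·(-4)^n + B·(2)^n.
From a(0) = -1: A + B = -1.
From a(1) = -4: -4A + 2B = -4.
Solving: A = \frac{1}{3}, B = - \frac{4}{3}.
So a(n) = \frac{\left(-4\right)^{n}}{3} - \frac{4 \cdot 2^{n}}{3}.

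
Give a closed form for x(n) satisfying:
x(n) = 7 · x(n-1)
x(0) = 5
Pure geometric recurrence with ratio 7.
By induction x(n) = x(0) · (7)^n = 5 \cdot 7^{n}.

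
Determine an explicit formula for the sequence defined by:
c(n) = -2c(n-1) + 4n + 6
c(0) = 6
First-order linear with linear forcing.
Homogeneous solution: c_h(n) = A·(-2)^n.
Try particular c_p(n) = pn + q. Substituting:
  pn + q = -2(p(n-1) + q) + 4n + 6.
Matching the n-coefficient: p = -2p + 4 ⇒ p = \frac{4}{3}.
Matching constants: q = 2p - 2q + 6 ⇒ q = \frac{26}{9}.
General: c(n) = A·(-2)^n + \frac{4 n}{3} + \frac{26}{9}.
Apply c(0) = 6: A + \frac{26}{9} = 6 ⇒ A = \frac{28}{9}.
So c(n) = \frac{28 \left(-2\right)^{n}}{9} + \frac{4 n}{3} + \frac{26}{9}.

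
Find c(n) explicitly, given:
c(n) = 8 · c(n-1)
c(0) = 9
Pure geometric recurrence with ratio 8.
By induction c(n) = c(0) · (8)^n = 9 \cdot 8^{n}.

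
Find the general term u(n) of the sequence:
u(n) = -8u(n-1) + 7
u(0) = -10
First-order linear non-homogeneous.
Homogeneous solution: u_h(n) = A·(-8)^n.
Try constant particular solution u_p = K: K = -8K + 7 ⇒ K = \frac{7}{9}.
General: u(n) = A·(-8)^n + \frac{7}{9}.
Apply u(0) = -10: A + \frac{7}{9} = -10 ⇒ A = - \frac{97}{9}.
So u(n) = \frac{7}{9} - \frac{97 \left(-8\right)^{n}}{9}.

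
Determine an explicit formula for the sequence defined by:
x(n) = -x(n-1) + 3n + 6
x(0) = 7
First-order linear with linear forcing.
Homogeneous solution: x_h(n) = A·(-1)^n.
Try particular x_p(n) = pn + q. Substituting:
  pn + q = -(p(n-1) + q) + 3n + 6.
Matching the n-coefficient: p = -p + 3 ⇒ p = \frac{3}{2}.
Matching constants: q = p - q + 6 ⇒ q = \frac{15}{4}.
General: x(n) = A·(-1)^n + \frac{3 n}{2} + \frac{15}{4}.
Apply x(0) = 7: A + \frac{15}{4} = 7 ⇒ A = \frac{13}{4}.
So x(n) = \frac{13 \left(-1\right)^{n}}{4} + \frac{3 n}{2} + \frac{15}{4}.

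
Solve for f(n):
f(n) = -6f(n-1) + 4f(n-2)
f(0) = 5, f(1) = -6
Characteristic equation: x² + 6x - 4 = 0.
Discriminant Δ = (-6)² + 4·(4) = 52.
Roots r₁,₂ = (-6 ± √52)/2, so r₁ = -3 + \sqrt{13}, r₂ = - \sqrt{13} - 3.
General solution: f(n) = A·r₁^n + B·r₂^n.
From the initial conditions, A + B = 5 and r₁A + r₂B = -6.
Since r₁ - r₂ = √52: A = (-6 - (5)r₂)/√52 = \frac{9 \sqrt{13}}{26} + \frac{5}{2}, and B = 5 - A = \frac{5}{2} - \frac{9 \sqrt{13}}{26}.
So f(n) = \left(\frac{9 \sqrt{13}}{26} + \frac{5}{2}\right)\left(-3 + \sqrt{13}\right)^n + \left(\frac{5}{2} - \frac{9 \sqrt{13}}{26}\right)\left(- \sqrt{13} - 3\right)^n.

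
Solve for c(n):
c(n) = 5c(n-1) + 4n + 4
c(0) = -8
First-order linear with linear forcing.
Homogeneous solution: c_h(n) = A·(5)^n.
Try particular c_p(n) = pn + q. Substituting:
  pn + q = 5(p(n-1) + q) + 4n + 4.
Matching the n-coefficient: p = 5p + 4 ⇒ p = -1.
Matching constants: q = -5p + 5q + 4 ⇒ q = - \frac{9}{4}.
General: c(n) = A·(5)^n - n - \frac{9}{4}.
Apply c(0) = -8: A - \frac{9}{4} = -8 ⇒ A = - \frac{23}{4}.
So c(n) = - \frac{23 \cdot 5^{n}}{4} - n - \frac{9}{4}.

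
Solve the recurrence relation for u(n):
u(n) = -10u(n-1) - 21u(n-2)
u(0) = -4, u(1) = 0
Characteristic equation: x² + 10x + 21 = 0, which factors as (x - (-3))(x - (-7)) = 0.
Roots r₁ = -3, r₂ = -7 (distinct).
General solution: u(n) = A·(-3)^n + B·(-7)^n.
From u(0) = -4: A + B = -4.
From u(1) = 0: -3A - 7B = 0.
Solving: A = -7, B = 3.
So u(n) = - 7 \left(-3\right)^{n} + 3 \left(-7\right)^{n}.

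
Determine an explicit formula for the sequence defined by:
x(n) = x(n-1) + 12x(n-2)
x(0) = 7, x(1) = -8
Characteristic equation: x² - x - 12 = 0, which factors as (x - (-3))(x - (4)) = 0.
Roots r₁ = -3, r₂ = 4 (distinct).
General solution: x(n) = A·(-3)^n + B·(4)^n.
From x(0) = 7: A + B = 7.
From x(1) = -8: -3A + 4B = -8.
Solving: A = \frac{36}{7}, B = \frac{13}{7}.
So x(n) = \frac{36 \left(-3\right)^{n}}{7} + \frac{13 \cdot 4^{n}}{7}.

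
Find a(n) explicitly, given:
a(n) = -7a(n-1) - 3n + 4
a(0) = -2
First-order linear with linear forcing.
Homogeneous solution: a_h(n) = A·(-7)^n.
Try particular a_p(n) = pn + q. Substituting:
  pn + q = -7(p(n-1) + q) - 3n + 4.
Matching the n-coefficient: p = -7p - 3 ⇒ p = - \frac{3}{8}.
Matching constants: q = 7p - 7q + 4 ⇒ q = \frac{11}{64}.
General: a(n) = A·(-7)^n - \frac{3 n}{8} + \frac{11}{64}.
Apply a(0) = -2: A + \frac{11}{64} = -2 ⇒ A = - \frac{139}{64}.
So a(n) = - \frac{139 \left(-7\right)^{n}}{64} - \frac{3 n}{8} + \frac{11}{64}.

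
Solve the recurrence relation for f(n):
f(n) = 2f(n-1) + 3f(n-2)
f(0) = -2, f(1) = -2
Characteristic equation: x² - 2x - 3 = 0, which factors as (x - (-1))(x - (3)) = 0.
Roots r₁ = -1, r₂ = 3 (distinct).
General solution: f(n) = A·(-1)^n + B·(3)^n.
From f(0) = -2: A + B = -2.
From f(1) = -2: -A + 3B = -2.
Solving: A = -1, B = -1.
So f(n) = - \left(-1\right)^{n} - 3^{n}.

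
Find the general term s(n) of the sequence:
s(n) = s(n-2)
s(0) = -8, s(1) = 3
Characteristic equation: x² - 1 = 0, which factors as (x - (-1))(x - (1)) = 0.
Roots r₁ = -1, r₂ = 1 (distinct).
General solution: s(n) = A·(-1)^n + B·(1)^n.
From s(0) = -8: A + B = -8.
From s(1) = 3: -A + B = 3.
Solving: A = - \frac{11}{2}, B = - \frac{5}{2}.
So s(n) = - \frac{11 \left(-1\right)^{n}}{2} - \frac{5}{2}.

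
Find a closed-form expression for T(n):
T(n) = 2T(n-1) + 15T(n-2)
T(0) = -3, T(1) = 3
Characteristic equation: x² - 2x - 15 = 0, which factors as (x - (-3))(x - (5)) = 0.
Roots r₁ = -3, r₂ = 5 (distinct).
General solution: T(n) = A·(-3)^n + B·(5)^n.
From T(0) = -3: A + B = -3.
From T(1) = 3: -3A + 5B = 3.
Solving: A = - \frac{9}{4}, B = - \frac{3}{4}.
So T(n) = - \frac{9 \left(-3\right)^{n}}{4} - \frac{3 \cdot 5^{n}}{4}.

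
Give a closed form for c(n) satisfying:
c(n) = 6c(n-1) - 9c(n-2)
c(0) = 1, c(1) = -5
Characteristic equation: x² - 6x + 9 = 0, which is (x - (3))².
Repeated root r = 3.
General solution: c(n) = (A + Bn)·(3)^n.
From c(0) = 1: A = 1.
From c(1) = -5: (A + B)·(3) = -5 ⇒ B = - \frac{8}{3}.
So c(n) = \left(1 - \frac{8 n}{3}\right) \cdot (3)^n.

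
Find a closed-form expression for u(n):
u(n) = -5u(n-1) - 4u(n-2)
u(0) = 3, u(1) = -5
Characteristic equation: x² + 5x + 4 = 0, which factors as (x - (-1))(x - (-4)) = 0.
Roots r₁ = -1, r₂ = -4 (distinct).
General solution: u(n) = A·(-1)^n + B·(-4)^n.
From u(0) = 3: A + B = 3.
From u(1) = -5: -A - 4B = -5.
Solving: A = \frac{7}{3}, B = \frac{2}{3}.
So u(n) = \frac{7 \left(-1\right)^{n}}{3} + \frac{2 \left(-4\right)^{n}}{3}.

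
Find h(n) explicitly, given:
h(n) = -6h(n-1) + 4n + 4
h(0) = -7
First-order linear with linear forcing.
Homogeneous solution: h_h(n) = A·(-6)^n.
Try particular h_p(n) = pn + q. Substituting:
  pn + q = -6(p(n-1) + q) + 4n + 4.
Matching the n-coefficient: p = -6p + 4 ⇒ p = \frac{4}{7}.
Matching constants: q = 6p - 6q + 4 ⇒ q = \frac{52}{49}.
General: h(n) = A·(-6)^n + \frac{4 n}{7} + \frac{52}{49}.
Apply h(0) = -7: A + \frac{52}{49} = -7 ⇒ A = - \frac{395}{49}.
So h(n) = - \frac{395 \left(-6\right)^{n}}{49} + \frac{4 n}{7} + \frac{52}{49}.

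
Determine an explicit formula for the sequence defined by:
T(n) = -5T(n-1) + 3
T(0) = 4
First-order linear non-homogeneous.
Homogeneous solution: T_h(n) = A·(-5)^n.
Try constant particular solution T_p = K: K = -5K + 3 ⇒ K = \frac{1}{2}.
General: T(n) = A·(-5)^n + \frac{1}{2}.
Apply T(0) = 4: A + \frac{1}{2} = 4 ⇒ A = \frac{7}{2}.
So T(n) = \frac{7 \left(-5\right)^{n}}{2} + \frac{1}{2}.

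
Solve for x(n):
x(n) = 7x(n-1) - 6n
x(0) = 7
First-order linear with linear forcing.
Homogeneous solution: x_h(n) = A·(7)^n.
Try particular x_p(n) = pn + q. Substituting:
  pn + q = 7(p(n-1) + q) - 6n.
Matching the n-coefficient: p = 7p - 6 ⇒ p = 1.
Matching constants: q = -7p + 7q ⇒ q = \frac{7}{6}.
General: x(n) = A·(7)^n + n + \frac{7}{6}.
Apply x(0) = 7: A + \frac{7}{6} = 7 ⇒ A = \frac{35}{6}.
So x(n) = \frac{35 \cdot 7^{n}}{6} + n + \frac{7}{6}.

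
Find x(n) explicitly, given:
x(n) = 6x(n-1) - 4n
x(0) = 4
First-order linear with linear forcing.
Homogeneous solution: x_h(n) = A·(6)^n.
Try particular x_p(n) = pn + q. Substituting:
  pn + q = 6(p(n-1) + q) - 4n.
Matching the n-coefficient: p = 6p - 4 ⇒ p = \frac{4}{5}.
Matching constants: q = -6p + 6q ⇒ q = \frac{24}{25}.
General: x(n) = A·(6)^n + \frac{4 n}{5} + \frac{24}{25}.
Apply x(0) = 4: A + \frac{24}{25} = 4 ⇒ A = \frac{76}{25}.
So x(n) = \frac{76 \cdot 6^{n}}{25} + \frac{4 n}{5} + \frac{24}{25}.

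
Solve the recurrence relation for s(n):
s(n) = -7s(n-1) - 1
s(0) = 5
First-order linear non-homogeneous.
Homogeneous solution: s_h(n) = A·(-7)^n.
Try constant particular solution s_p = K: K = -7K - 1 ⇒ K = - \frac{1}{8}.
General: s(n) = A·(-7)^n - \frac{1}{8}.
Apply s(0) = 5: A - \frac{1}{8} = 5 ⇒ A = \frac{41}{8}.
So s(n) = \frac{41 \left(-7\right)^{n}}{8} - \frac{1}{8}.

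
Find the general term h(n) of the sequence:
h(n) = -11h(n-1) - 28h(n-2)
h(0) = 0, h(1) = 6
Characteristic equation: x² + 11x + 28 = 0, which factors as (x - (-4))(x - (-7)) = 0.
Roots r₁ = -4, r₂ = -7 (distinct).
General solution: h(n) = A·(-4)^n + B·(-7)^n.
From h(0) = 0: A + B = 0.
From h(1) = 6: -4A - 7B = 6.
Solving: A = 2, B = -2.
So h(n) = 2 \left(-4\right)^{n} - 2 \left(-7\right)^{n}.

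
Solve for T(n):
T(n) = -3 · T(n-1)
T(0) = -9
Pure geometric recurrence with ratio -3.
By induction T(n) = T(0) · (-3)^n = - 9 \left(-3\right)^{n}.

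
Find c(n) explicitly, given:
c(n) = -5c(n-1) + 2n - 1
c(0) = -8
First-order linear with linear forcing.
Homogeneous solution: c_h(n) = A·(-5)^n.
Try particular c_p(n) = pn + q. Substituting:
  pn + q = -5(p(n-1) + q) + 2n - 1.
Matching the n-coefficient: p = -5p + 2 ⇒ p = \frac{1}{3}.
Matching constants: q = 5p - 5q - 1 ⇒ q = \frac{1}{9}.
General: c(n) = A·(-5)^n + \frac{n}{3} + \frac{1}{9}.
Apply c(0) = -8: A + \frac{1}{9} = -8 ⇒ A = - \frac{73}{9}.
So c(n) = - \frac{73 \left(-5\right)^{n}}{9} + \frac{n}{3} + \frac{1}{9}.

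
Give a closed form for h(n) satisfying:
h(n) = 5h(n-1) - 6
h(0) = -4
First-order linear non-homogeneous.
Homogeneous solution: h_h(n) = A·(5)^n.
Try constant particular solution h_p = K: K = 5K - 6 ⇒ K = \frac{3}{2}.
General: h(n) = A·(5)^n + \frac{3}{2}.
Apply h(0) = -4: A + \frac{3}{2} = -4 ⇒ A = - \frac{11}{2}.
So h(n) = \frac{3}{2} - \frac{11 \cdot 5^{n}}{2}.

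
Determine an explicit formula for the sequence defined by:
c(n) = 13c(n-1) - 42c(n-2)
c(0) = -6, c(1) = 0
Characteristic equation: x² - 13x + 42 = 0, which factors as (x - (7))(x - (6)) = 0.
Roots r₁ = 7, r₂ = 6 (distinct).
General solution: c(n) = A·(7)^n + B·(6)^n.
From c(0) = -6: A + B = -6.
From c(1) = 0: 7A + 6B = 0.
Solving: A = 36, B = -42.
So c(n) = - 42 \cdot 6^{n} + 36 \cdot 7^{n}.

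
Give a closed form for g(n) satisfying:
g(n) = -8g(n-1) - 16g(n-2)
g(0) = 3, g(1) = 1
Characteristic equation: x² + 8x + 16 = 0, which is (x - (-4))².
Repeated root r = -4.
General solution: g(n) = (A + Bn)·(-4)^n.
From g(0) = 3: A = 3.
From g(1) = 1: (A + B)·(-4) = 1 ⇒ B = - \frac{13}{4}.
So g(n) = \left(3 - \frac{13 n}{4}\right) \cdot (-4)^n.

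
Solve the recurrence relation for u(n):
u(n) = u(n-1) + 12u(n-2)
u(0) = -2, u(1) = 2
Characteristic equation: x² - x - 12 = 0, which factors as (x - (4))(x - (-3)) = 0.
Roots r₁ = 4, r₂ = -3 (distinct).
General solution: u(n) = A·(4)^n + B·(-3)^n.
From u(0) = -2: A + B = -2.
From u(1) = 2: 4A - 3B = 2.
Solving: A = - \frac{4}{7}, B = - \frac{10}{7}.
So u(n) = - \frac{10 \left(-3\right)^{n}}{7} - \frac{4 \cdot 4^{n}}{7}.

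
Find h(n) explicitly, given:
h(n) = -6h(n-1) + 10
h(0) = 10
First-order linear non-homogeneous.
Homogeneous solution: h_h(n) = A·(-6)^n.
Try constant particular solution h_p = K: K = -6K + 10 ⇒ K = \frac{10}{7}.
General: h(n) = A·(-6)^n + \frac{10}{7}.
Apply h(0) = 10: A + \frac{10}{7} = 10 ⇒ A = \frac{60}{7}.
So h(n) = \frac{60 \left(-6\right)^{n}}{7} + \frac{10}{7}.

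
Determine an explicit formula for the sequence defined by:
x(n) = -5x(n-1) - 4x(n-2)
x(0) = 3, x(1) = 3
Characteristic equation: x² + 5x + 4 = 0, which factors as (x - (-4))(x - (-1)) = 0.
Roots r₁ = -4, r₂ = -1 (distinct).
General solution: x(n) = A·(-4)^n + B·(-1)^n.
From x(0) = 3: A + B = 3.
From x(1) = 3: -4A - B = 3.
Solving: A = -2, B = 5.
So x(n) = 5 \left(-1\right)^{n} - 2 \left(-4\right)^{n}.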